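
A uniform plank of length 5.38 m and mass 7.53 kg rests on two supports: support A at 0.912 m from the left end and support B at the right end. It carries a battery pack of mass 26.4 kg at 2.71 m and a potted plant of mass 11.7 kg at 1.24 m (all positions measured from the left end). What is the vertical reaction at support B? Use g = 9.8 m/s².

R_B ≈ 142 N

Sum moments about support A (its reaction then has zero moment arm).
Beam weight: 7.53 × 9.8 = 73.79 N down at 2.69 m → arm 1.778 m, τ = 73.79 × 1.778 = 131.2 N·m clockwise.
Battery pack: 26.4 × 9.8 = 258.7 N down at 2.71 m → arm 1.798 m, τ = 258.7 × 1.798 = 465.1 N·m clockwise.
Potted plant: 11.7 × 9.8 = 114.7 N down at 1.24 m → arm 0.328 m, τ = 114.7 × 0.328 = 37.62 N·m clockwise.
Net load moment about support A = 633.9 N·m clockwise.
Reaction R at support B is upward at 5.38 m, arm 4.468 m → moment R × 4.468 counterclockwise.
Στ = 0 ⇒ R × 4.468 = 633.9 ⇒ R = 142 N.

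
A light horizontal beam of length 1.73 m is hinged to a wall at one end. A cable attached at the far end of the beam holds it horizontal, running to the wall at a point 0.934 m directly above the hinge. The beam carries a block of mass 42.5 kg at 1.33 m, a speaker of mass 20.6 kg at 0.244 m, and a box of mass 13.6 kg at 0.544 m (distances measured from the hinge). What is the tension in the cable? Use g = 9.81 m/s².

About the hinge:
Block: 42.5 × 9.81 = 416.9 N down at 1.33 m → arm 1.33 m, τ = 416.9 × 1.33 = 554.5 N·m clockwise.
Speaker: 20.6 × 9.81 = 202.1 N down at 0.244 m → arm 0.244 m, τ = 202.1 × 0.244 = 49.31 N·m clockwise.
Box: 13.6 × 9.81 = 133.4 N down at 0.544 m → arm 0.544 m, τ = 133.4 × 0.544 = 72.57 N·m clockwise.
Total clockwise load moment = 676.4 N·m.
The cable tension T acts at 1.73 m; only its component perpendicular to the beam, T sinθ, produces torque. sinθ = h/√(h²+d²) = 0.934/√(0.934²+1.73²) = 0.4751.
Setting net torque to zero: T × 1.73 × 0.4751 = 676.4 → T = 676.4 / 0.8219 = 823 N.

T ≈ 823 N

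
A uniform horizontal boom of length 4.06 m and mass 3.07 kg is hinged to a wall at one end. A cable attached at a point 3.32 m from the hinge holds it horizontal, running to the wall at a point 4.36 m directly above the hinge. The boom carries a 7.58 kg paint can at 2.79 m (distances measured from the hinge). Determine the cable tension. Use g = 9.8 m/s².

T ≈ 102 N

Take moments about the hinge.
Beam weight: 3.07 × 9.8 = 30.09 N down at 2.03 m → arm 2.03 m, τ = 30.09 × 2.03 = 61.08 N·m clockwise.
Paint can: 7.58 × 9.8 = 74.28 N down at 2.79 m → arm 2.79 m, τ = 74.28 × 2.79 = 207.2 N·m clockwise.
Total clockwise load moment = 268.3 N·m.
The cable tension T acts at 3.32 m; only its component perpendicular to the boom, T sinθ, produces torque. sinθ = h/√(h²+d²) = 4.36/√(4.36²+3.32²) = 0.7956.
Setting net torque to zero: T × 3.32 × 0.7956 = 268.3 → T = 268.3 / 2.641 = 102 N.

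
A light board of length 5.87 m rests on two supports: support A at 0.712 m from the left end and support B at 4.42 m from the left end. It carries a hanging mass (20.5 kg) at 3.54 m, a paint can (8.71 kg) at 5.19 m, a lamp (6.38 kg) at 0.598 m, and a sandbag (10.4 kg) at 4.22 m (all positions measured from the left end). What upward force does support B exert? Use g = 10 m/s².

R_B ≈ 358 N

Choose support A as the axis so its reaction then has zero moment arm.
Hanging mass: 20.5 × 10 = 205 N down at 3.54 m → arm 2.828 m, τ = 205 × 2.828 = 579.7 N·m clockwise.
Paint can: 8.71 × 10 = 87.1 N down at 5.19 m → arm 4.478 m, τ = 87.1 × 4.478 = 390 N·m clockwise.
Lamp: 6.38 × 10 = 63.8 N down at 0.598 m → arm 0.114 m, τ = 63.8 × 0.114 = 7.273 N·m counterclockwise.
Sandbag: 10.4 × 10 = 104 N down at 4.22 m → arm 3.508 m, τ = 104 × 3.508 = 364.8 N·m clockwise.
Net load moment about support A = 1327 N·m clockwise.
Reaction R at support B is upward at 4.42 m, arm 3.708 m → moment R × 3.708 counterclockwise.
Balancing moments: R × 3.708 = 1327, giving R = 358 N.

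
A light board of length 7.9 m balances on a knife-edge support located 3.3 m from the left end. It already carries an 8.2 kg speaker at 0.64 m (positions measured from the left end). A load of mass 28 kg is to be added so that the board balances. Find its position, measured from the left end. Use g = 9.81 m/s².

About the knife-edge support (at 3.3 m from the left end):
Speaker: 8.2 × 9.81 = 80.44 N down at 0.64 m → arm 2.66 m, τ = 80.44 × 2.66 = 214 N·m counterclockwise.
Net moment of existing loads = 214 N·m counterclockwise.
The load weighs 28 × 9.81 = 274.7 N and must supply an equal clockwise moment, so its lever arm about the knife-edge support is 214 / 274.7 = 0.779 m.
That puts it at 3.3 + 0.779 = 4.08 m from the left end.

x ≈ 4.08 m from the left end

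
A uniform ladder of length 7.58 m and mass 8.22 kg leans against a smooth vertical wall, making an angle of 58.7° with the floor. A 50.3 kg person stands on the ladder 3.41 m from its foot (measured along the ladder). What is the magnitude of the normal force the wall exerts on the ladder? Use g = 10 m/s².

About the foot of the ladder:
Ladder weight 8.22×10 = 82.2 N acts at 3.79 m along the ladder; its horizontal arm is 3.79·cos58.7° = 1.969 m → τ = 161.9 N·m clockwise.
Person: 50.3×10 = 503 N at 3.41 m → arm 1.772 m → τ = 891.3 N·m clockwise.
Wall normal N acts horizontally at the top; its moment arm is the height L sinθ = 7.58·sin58.7° = 6.477 m, counterclockwise.
For rotational equilibrium, N × 6.477 = 1053, so N = 163 N.

N_wall ≈ 163 N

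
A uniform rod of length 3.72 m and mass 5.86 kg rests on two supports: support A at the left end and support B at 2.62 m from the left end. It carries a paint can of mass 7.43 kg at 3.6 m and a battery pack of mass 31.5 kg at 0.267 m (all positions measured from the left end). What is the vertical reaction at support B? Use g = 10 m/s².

R_B ≈ 176 N

Taking torques about support A:
Beam weight: 5.86 × 10 = 58.6 N down at 1.86 m → arm 1.86 m, τ = 58.6 × 1.86 = 109 N·m clockwise.
Paint can: 7.43 × 10 = 74.3 N down at 3.6 m → arm 3.6 m, τ = 74.3 × 3.6 = 267.5 N·m clockwise.
Battery pack: 31.5 × 10 = 315 N down at 0.267 m → arm 0.267 m, τ = 315 × 0.267 = 84.11 N·m clockwise.
Net load moment about support A = 460.6 N·m clockwise.
Reaction R at support B is upward at 2.62 m, arm 2.62 m → moment R × 2.62 counterclockwise.
Balancing moments: R × 2.62 = 460.6, giving R = 176 N.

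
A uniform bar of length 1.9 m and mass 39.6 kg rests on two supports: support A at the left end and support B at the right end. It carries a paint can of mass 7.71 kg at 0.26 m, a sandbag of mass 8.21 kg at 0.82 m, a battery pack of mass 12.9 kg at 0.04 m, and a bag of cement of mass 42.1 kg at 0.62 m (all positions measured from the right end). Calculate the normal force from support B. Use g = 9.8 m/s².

Sum moments about support A (its reaction then has zero moment arm).
Beam weight: 39.6 × 9.8 = 388.1 N down at 0.95 m → arm 0.95 m, τ = 388.1 × 0.95 = 368.7 N·m clockwise.
Paint can: 7.71 × 9.8 = 75.56 N down at 0.26 m → arm 1.64 m, τ = 75.56 × 1.64 = 123.9 N·m clockwise.
Sandbag: 8.21 × 9.8 = 80.46 N down at 0.82 m → arm 1.08 m, τ = 80.46 × 1.08 = 86.9 N·m clockwise.
Battery pack: 12.9 × 9.8 = 126.4 N down at 0.04 m → arm 1.86 m, τ = 126.4 × 1.86 = 235.1 N·m clockwise.
Bag of cement: 42.1 × 9.8 = 412.6 N down at 0.62 m → arm 1.28 m, τ = 412.6 × 1.28 = 528.1 N·m clockwise.
Net load moment about support A = 1343 N·m clockwise.
Reaction R at support B is upward at 0 m, arm 1.9 m → moment R × 1.9 counterclockwise.
Setting net torque to zero: R × 1.9 = 1343 → R = 707 N.

R_B ≈ 707 N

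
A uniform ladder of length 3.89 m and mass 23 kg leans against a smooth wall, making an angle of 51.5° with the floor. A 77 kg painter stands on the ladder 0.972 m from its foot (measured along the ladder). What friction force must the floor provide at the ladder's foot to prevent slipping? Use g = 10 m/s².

f ≈ 245 N

Take moments about the foot of the ladder.
Ladder weight 23×10 = 230 N acts at 1.945 m along the ladder; its horizontal arm is 1.945·cos51.5° = 1.211 m → τ = 278.5 N·m clockwise.
Painter: 77×10 = 770 N at 0.972 m → arm 0.6051 m → τ = 465.9 N·m clockwise.
Wall normal N acts horizontally at the top; its moment arm is the height L sinθ = 3.89·sin51.5° = 3.044 m, counterclockwise.
Balancing moments: N × 3.044 = 744.4, giving N = 245 N.
ΣFx = 0: friction at the foot balances the wall's push, so f = N_wall = 245 N.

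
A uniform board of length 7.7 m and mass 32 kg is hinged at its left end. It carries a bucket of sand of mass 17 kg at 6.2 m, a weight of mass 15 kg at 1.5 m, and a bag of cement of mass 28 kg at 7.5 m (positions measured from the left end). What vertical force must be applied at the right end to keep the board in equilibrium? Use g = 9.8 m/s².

F ≈ 587 N

Sum moments about the left end (the unknown pivot reaction has zero arm there).
Beam weight: 32 × 9.8 = 313.6 N down at 3.85 m → arm 3.85 m, τ = 313.6 × 3.85 = 1207 N·m clockwise.
Bucket of sand: 17 × 9.8 = 166.6 N down at 6.2 m → arm 6.2 m, τ = 166.6 × 6.2 = 1033 N·m clockwise.
Weight: 15 × 9.8 = 147 N down at 1.5 m → arm 1.5 m, τ = 147 × 1.5 = 220.5 N·m clockwise.
Bag of cement: 28 × 9.8 = 274.4 N down at 7.5 m → arm 7.5 m, τ = 274.4 × 7.5 = 2058 N·m clockwise.
Net moment of the loads = 4518 N·m clockwise.
The upward force F acts at the right end, arm 7.7 m, giving F × 7.7 counterclockwise.
For rotational equilibrium, F × 7.7 = 4518, so F = 4518 / 7.7 = 587 N.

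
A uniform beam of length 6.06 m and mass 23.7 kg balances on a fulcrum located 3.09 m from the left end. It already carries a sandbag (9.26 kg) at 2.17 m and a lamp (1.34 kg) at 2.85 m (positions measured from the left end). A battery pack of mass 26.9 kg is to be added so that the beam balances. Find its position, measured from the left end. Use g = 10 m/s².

x ≈ 3.47 m from the left end

Sum moments about the fulcrum (at 3.09 m from the left end) (the support reaction has zero arm there).
Beam weight: 23.7 × 10 = 237 N down at 3.03 m → arm 0.06 m, τ = 237 × 0.06 = 14.22 N·m counterclockwise.
Sandbag: 9.26 × 10 = 92.6 N down at 2.17 m → arm 0.92 m, τ = 92.6 × 0.92 = 85.19 N·m counterclockwise.
Lamp: 1.34 × 10 = 13.4 N down at 2.85 m → arm 0.24 m, τ = 13.4 × 0.24 = 3.216 N·m counterclockwise.
Net moment of existing loads = 102.6 N·m counterclockwise.
The battery pack weighs 26.9 × 10 = 269 N and must supply an equal clockwise moment, so its lever arm about the fulcrum is 102.6 / 269 = 0.381 m.
That puts it at 3.09 + 0.381 = 3.47 m from the left end.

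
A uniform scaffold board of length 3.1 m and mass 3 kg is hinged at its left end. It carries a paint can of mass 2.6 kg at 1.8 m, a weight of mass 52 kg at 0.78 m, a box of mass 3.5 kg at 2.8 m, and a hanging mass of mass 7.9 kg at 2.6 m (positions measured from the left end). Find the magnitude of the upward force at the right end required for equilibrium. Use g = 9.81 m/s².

Take moments about the left end.
Beam weight: 3 × 9.81 = 29.43 N down at 1.55 m → arm 1.55 m, τ = 29.43 × 1.55 = 45.62 N·m clockwise.
Paint can: 2.6 × 9.81 = 25.51 N down at 1.8 m → arm 1.8 m, τ = 25.51 × 1.8 = 45.92 N·m clockwise.
Weight: 52 × 9.81 = 510.1 N down at 0.78 m → arm 0.78 m, τ = 510.1 × 0.78 = 397.9 N·m clockwise.
Box: 3.5 × 9.81 = 34.34 N down at 2.8 m → arm 2.8 m, τ = 34.34 × 2.8 = 96.15 N·m clockwise.
Hanging mass: 7.9 × 9.81 = 77.5 N down at 2.6 m → arm 2.6 m, τ = 77.5 × 2.6 = 201.5 N·m clockwise.
Net moment of the loads = 787.1 N·m clockwise.
The upward force F acts at the right end, arm 3.1 m, giving F × 3.1 counterclockwise.
Setting net torque to zero: F × 3.1 = 787.1 → F = 787.1 / 3.1 = 254 N.

F ≈ 254 N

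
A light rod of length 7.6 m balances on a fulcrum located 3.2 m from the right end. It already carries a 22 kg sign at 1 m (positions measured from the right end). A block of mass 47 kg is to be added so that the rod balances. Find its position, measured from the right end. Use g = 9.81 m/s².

x ≈ 4.23 m from the right end

Sum moments about the fulcrum (at 3.2 m from the right end) (the support reaction has zero arm there).
Sign: 22 × 9.81 = 215.8 N down at 1 m → arm 2.2 m, τ = 215.8 × 2.2 = 474.8 N·m clockwise.
Net moment of existing loads = 474.8 N·m clockwise.
The block weighs 47 × 9.81 = 461.1 N and must supply an equal counterclockwise moment, so its lever arm about the fulcrum is 474.8 / 461.1 = 1.03 m.
That puts it at 3.2 + 1.03 = 4.23 m from the right end.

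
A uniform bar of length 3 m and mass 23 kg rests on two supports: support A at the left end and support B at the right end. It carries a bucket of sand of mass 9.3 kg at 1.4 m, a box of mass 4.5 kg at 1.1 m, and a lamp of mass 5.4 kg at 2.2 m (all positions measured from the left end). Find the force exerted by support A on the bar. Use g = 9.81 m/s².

R_A ≈ 204 N

Take moments about support B.
Beam weight: 23 × 9.81 = 225.6 N down at 1.5 m → arm 1.5 m, τ = 225.6 × 1.5 = 338.4 N·m counterclockwise.
Bucket of sand: 9.3 × 9.81 = 91.23 N down at 1.4 m → arm 1.6 m, τ = 91.23 × 1.6 = 146 N·m counterclockwise.
Box: 4.5 × 9.81 = 44.15 N down at 1.1 m → arm 1.9 m, τ = 44.15 × 1.9 = 83.88 N·m counterclockwise.
Lamp: 5.4 × 9.81 = 52.97 N down at 2.2 m → arm 0.8 m, τ = 52.97 × 0.8 = 42.38 N·m counterclockwise.
Net load moment about support B = 610.7 N·m counterclockwise.
Reaction R at support A is upward at 0 m, arm 3 m → moment R × 3 clockwise.
Balancing moments: R × 3 = 610.7, giving R = 204 N.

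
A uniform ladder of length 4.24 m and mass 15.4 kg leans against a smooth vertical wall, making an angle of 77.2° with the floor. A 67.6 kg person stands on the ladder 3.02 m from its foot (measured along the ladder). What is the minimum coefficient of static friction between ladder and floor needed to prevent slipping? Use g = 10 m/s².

μ_min ≈ 0.153

About the foot of the ladder:
Ladder weight 15.4×10 = 154 N acts at 2.12 m along the ladder; its horizontal arm is 2.12·cos77.2° = 0.4697 m → τ = 72.33 N·m clockwise.
Person: 67.6×10 = 676 N at 3.02 m → arm 0.6691 m → τ = 452.3 N·m clockwise.
Wall normal N acts horizontally at the top; its moment arm is the height L sinθ = 4.24·sin77.2° = 4.135 m, counterclockwise.
Setting net torque to zero: N × 4.135 = 524.6 → N = 126.9 N.
ΣFx = 0 ⇒ f = N_wall = 126.9 N. ΣFy = 0 ⇒ N_floor = 830 N.
μ_min = f / N_floor = 126.9 / 830 = 0.153.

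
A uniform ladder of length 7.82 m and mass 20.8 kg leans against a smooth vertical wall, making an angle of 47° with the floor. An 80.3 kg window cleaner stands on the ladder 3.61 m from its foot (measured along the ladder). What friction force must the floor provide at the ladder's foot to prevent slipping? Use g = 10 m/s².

f ≈ 443 N

About the foot of the ladder:
Ladder weight 20.8×10 = 208 N acts at 3.91 m along the ladder; its horizontal arm is 3.91·cos47° = 2.667 m → τ = 554.7 N·m clockwise.
Window cleaner: 80.3×10 = 803 N at 3.61 m → arm 2.462 m → τ = 1977 N·m clockwise.
Wall normal N acts horizontally at the top; its moment arm is the height L sinθ = 7.82·sin47° = 5.719 m, counterclockwise.
Στ = 0 ⇒ N × 5.719 = 2532 ⇒ N = 443 N.
ΣFx = 0: friction at the foot balances the wall's push, so f = N_wall = 443 N.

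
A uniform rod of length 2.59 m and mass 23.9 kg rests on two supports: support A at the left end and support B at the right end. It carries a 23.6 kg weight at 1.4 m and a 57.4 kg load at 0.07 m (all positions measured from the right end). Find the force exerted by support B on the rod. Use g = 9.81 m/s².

Sum moments about support A (its reaction then has zero moment arm).
Beam weight: 23.9 × 9.81 = 234.5 N down at 1.295 m → arm 1.295 m, τ = 234.5 × 1.295 = 303.7 N·m clockwise.
Weight: 23.6 × 9.81 = 231.5 N down at 1.4 m → arm 1.19 m, τ = 231.5 × 1.19 = 275.5 N·m clockwise.
Load: 57.4 × 9.81 = 563.1 N down at 0.07 m → arm 2.52 m, τ = 563.1 × 2.52 = 1419 N·m clockwise.
Net load moment about support A = 1998 N·m clockwise.
Reaction R at support B is upward at 0 m, arm 2.59 m → moment R × 2.59 counterclockwise.
Στ = 0 ⇒ R × 2.59 = 1998 ⇒ R = 771 N.

R_B ≈ 771 N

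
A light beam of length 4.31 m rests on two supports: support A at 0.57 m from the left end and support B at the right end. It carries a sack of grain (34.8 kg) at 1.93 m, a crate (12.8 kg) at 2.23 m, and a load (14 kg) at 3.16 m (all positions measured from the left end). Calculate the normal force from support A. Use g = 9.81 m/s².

Take moments about support B.
Sack of grain: 34.8 × 9.81 = 341.4 N down at 1.93 m → arm 2.38 m, τ = 341.4 × 2.38 = 812.5 N·m counterclockwise.
Crate: 12.8 × 9.81 = 125.6 N down at 2.23 m → arm 2.08 m, τ = 125.6 × 2.08 = 261.2 N·m counterclockwise.
Load: 14 × 9.81 = 137.3 N down at 3.16 m → arm 1.15 m, τ = 137.3 × 1.15 = 157.9 N·m counterclockwise.
Net load moment about support B = 1232 N·m counterclockwise.
Reaction R at support A is upward at 0.57 m, arm 3.74 m → moment R × 3.74 clockwise.
Setting net torque to zero: R × 3.74 = 1232 → R = 329 N.

R_A ≈ 329 N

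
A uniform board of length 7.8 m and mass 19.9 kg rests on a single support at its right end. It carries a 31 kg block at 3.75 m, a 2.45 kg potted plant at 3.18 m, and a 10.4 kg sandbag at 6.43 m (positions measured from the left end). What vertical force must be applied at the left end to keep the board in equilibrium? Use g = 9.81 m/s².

F ≈ 288 N

About the right end:
Beam weight: 19.9 × 9.81 = 195.2 N down at 3.9 m → arm 3.9 m, τ = 195.2 × 3.9 = 761.3 N·m counterclockwise.
Block: 31 × 9.81 = 304.1 N down at 3.75 m → arm 4.05 m, τ = 304.1 × 4.05 = 1232 N·m counterclockwise.
Potted plant: 2.45 × 9.81 = 24.03 N down at 3.18 m → arm 4.62 m, τ = 24.03 × 4.62 = 111 N·m counterclockwise.
Sandbag: 10.4 × 9.81 = 102 N down at 6.43 m → arm 1.37 m, τ = 102 × 1.37 = 139.7 N·m counterclockwise.
Net moment of the loads = 2244 N·m counterclockwise.
The upward force F acts at the left end, arm 7.8 m, giving F × 7.8 clockwise.
Balancing moments: F × 7.8 = 2244, giving F = 2244 / 7.8 = 288 N.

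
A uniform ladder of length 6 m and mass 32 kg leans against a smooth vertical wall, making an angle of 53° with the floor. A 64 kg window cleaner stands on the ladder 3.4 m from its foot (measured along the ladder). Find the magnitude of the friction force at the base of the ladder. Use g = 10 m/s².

About the foot of the ladder:
Ladder weight 32×10 = 320 N acts at 3 m along the ladder; its horizontal arm is 3·cos53° = 1.805 m → τ = 577.6 N·m clockwise.
Window cleaner: 64×10 = 640 N at 3.4 m → arm 2.046 m → τ = 1309 N·m clockwise.
Wall normal N acts horizontally at the top; its moment arm is the height L sinθ = 6·sin53° = 4.792 m, counterclockwise.
Setting net torque to zero: N × 4.792 = 1887 → N = 394 N.
ΣFx = 0: friction at the foot balances the wall's push, so f = N_wall = 394 N.

f ≈ 394 N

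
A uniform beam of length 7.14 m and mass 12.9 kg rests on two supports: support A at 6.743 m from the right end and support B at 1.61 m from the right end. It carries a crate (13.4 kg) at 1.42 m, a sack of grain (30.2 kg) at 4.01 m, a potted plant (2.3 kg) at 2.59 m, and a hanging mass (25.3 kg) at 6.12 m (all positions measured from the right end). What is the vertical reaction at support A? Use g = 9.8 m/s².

R_A ≈ 404 N

Taking torques about support B:
Beam weight: 12.9 × 9.8 = 126.4 N down at 3.57 m → arm 1.96 m, τ = 126.4 × 1.96 = 247.7 N·m counterclockwise.
Crate: 13.4 × 9.8 = 131.3 N down at 1.42 m → arm 0.19 m, τ = 131.3 × 0.19 = 24.95 N·m clockwise.
Sack of grain: 30.2 × 9.8 = 296 N down at 4.01 m → arm 2.4 m, τ = 296 × 2.4 = 710.4 N·m counterclockwise.
Potted plant: 2.3 × 9.8 = 22.54 N down at 2.59 m → arm 0.98 m, τ = 22.54 × 0.98 = 22.09 N·m counterclockwise.
Hanging mass: 25.3 × 9.8 = 247.9 N down at 6.12 m → arm 4.51 m, τ = 247.9 × 4.51 = 1118 N·m counterclockwise.
Net load moment about support B = 2073 N·m counterclockwise.
Reaction R at support A is upward at 6.743 m, arm 5.133 m → moment R × 5.133 clockwise.
Στ = 0 ⇒ R × 5.133 = 2073 ⇒ R = 404 N.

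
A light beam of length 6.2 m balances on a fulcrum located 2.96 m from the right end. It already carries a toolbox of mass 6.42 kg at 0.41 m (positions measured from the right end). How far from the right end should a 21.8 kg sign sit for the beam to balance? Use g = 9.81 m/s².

x ≈ 3.71 m from the right end

Taking torques about the fulcrum (at 2.96 m from the right end):
Toolbox: 6.42 × 9.81 = 62.98 N down at 0.41 m → arm 2.55 m, τ = 62.98 × 2.55 = 160.6 N·m clockwise.
Net moment of existing loads = 160.6 N·m clockwise.
The sign weighs 21.8 × 9.81 = 213.9 N and must supply an equal counterclockwise moment, so its lever arm about the fulcrum is 160.6 / 213.9 = 0.751 m.
That puts it at 2.96 + 0.751 = 3.71 m from the right end.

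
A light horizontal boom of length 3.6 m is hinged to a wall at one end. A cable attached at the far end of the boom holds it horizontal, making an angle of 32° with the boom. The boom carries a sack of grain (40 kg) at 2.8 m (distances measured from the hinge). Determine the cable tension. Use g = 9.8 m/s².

Take moments about the hinge.
Sack of grain: 40 × 9.8 = 392 N down at 2.8 m → arm 2.8 m, τ = 392 × 2.8 = 1098 N·m clockwise.
Total clockwise load moment = 1098 N·m.
The cable tension T acts at 3.6 m; only its component perpendicular to the boom, T sinθ, produces torque. sin 32° = 0.5299.
Setting net torque to zero: T × 3.6 × 0.5299 = 1098 → T = 1098 / 1.908 = 575 N.

T ≈ 575 N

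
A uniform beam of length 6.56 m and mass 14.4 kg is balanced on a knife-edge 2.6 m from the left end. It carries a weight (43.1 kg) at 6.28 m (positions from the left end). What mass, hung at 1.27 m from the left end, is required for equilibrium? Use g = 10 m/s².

m ≈ 127 kg

Taking torques about the knife-edge (at 2.6 m from the left end):
Beam weight: 14.4 × 10 = 144 N down at 3.28 m → arm 0.68 m, τ = 144 × 0.68 = 97.92 N·m clockwise.
Weight: 43.1 × 10 = 431 N down at 6.28 m → arm 3.68 m, τ = 431 × 3.68 = 1586 N·m clockwise.
Net moment of known loads = 1684 N·m clockwise.
An unknown mass m at 1.27 m has arm 1.33 m; its moment is m·g·1.33 counterclockwise.
Setting net torque to zero: m × 10 × 1.33 = 1684 → m = 1684 / (10 × 1.33) = 127 kg.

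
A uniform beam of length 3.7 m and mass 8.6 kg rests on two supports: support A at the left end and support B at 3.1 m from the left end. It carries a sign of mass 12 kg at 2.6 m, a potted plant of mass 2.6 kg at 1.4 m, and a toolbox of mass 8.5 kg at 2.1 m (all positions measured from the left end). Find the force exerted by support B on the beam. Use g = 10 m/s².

R_B ≈ 221 N

Take moments about support A.
Beam weight: 8.6 × 10 = 86 N down at 1.85 m → arm 1.85 m, τ = 86 × 1.85 = 159.1 N·m clockwise.
Sign: 12 × 10 = 120 N down at 2.6 m → arm 2.6 m, τ = 120 × 2.6 = 312 N·m clockwise.
Potted plant: 2.6 × 10 = 26 N down at 1.4 m → arm 1.4 m, τ = 26 × 1.4 = 36.4 N·m clockwise.
Toolbox: 8.5 × 10 = 85 N down at 2.1 m → arm 2.1 m, τ = 85 × 2.1 = 178.5 N·m clockwise.
Net load moment about support A = 686 N·m clockwise.
Reaction R at support B is upward at 3.1 m, arm 3.1 m → moment R × 3.1 counterclockwise.
Στ = 0 ⇒ R × 3.1 = 686 ⇒ R = 221 N.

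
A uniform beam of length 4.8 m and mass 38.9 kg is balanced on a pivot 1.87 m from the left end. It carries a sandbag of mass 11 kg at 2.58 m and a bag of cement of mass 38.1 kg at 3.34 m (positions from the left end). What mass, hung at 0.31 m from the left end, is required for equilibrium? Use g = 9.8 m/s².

m ≈ 54.1 kg

Sum moments about the pivot (at 1.87 m from the left end) (the support reaction has zero arm there).
Beam weight: 38.9 × 9.8 = 381.2 N down at 2.4 m → arm 0.53 m, τ = 381.2 × 0.53 = 202 N·m clockwise.
Sandbag: 11 × 9.8 = 107.8 N down at 2.58 m → arm 0.71 m, τ = 107.8 × 0.71 = 76.54 N·m clockwise.
Bag of cement: 38.1 × 9.8 = 373.4 N down at 3.34 m → arm 1.47 m, τ = 373.4 × 1.47 = 548.9 N·m clockwise.
Net moment of known loads = 827.4 N·m clockwise.
An unknown mass m at 0.31 m has arm 1.56 m; its moment is m·g·1.56 counterclockwise.
For rotational equilibrium, m × 9.8 × 1.56 = 827.4, so m = 827.4 / (9.8 × 1.56) = 54.1 kg.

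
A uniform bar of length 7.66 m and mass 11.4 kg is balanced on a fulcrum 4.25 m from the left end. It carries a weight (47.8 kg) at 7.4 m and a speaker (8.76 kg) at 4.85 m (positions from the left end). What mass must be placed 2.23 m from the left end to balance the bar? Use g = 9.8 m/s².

Choose the fulcrum (at 4.25 m from the left end) as the axis so the support reaction has zero arm there.
Beam weight: 11.4 × 9.8 = 111.7 N down at 3.83 m → arm 0.42 m, τ = 111.7 × 0.42 = 46.91 N·m counterclockwise.
Weight: 47.8 × 9.8 = 468.4 N down at 7.4 m → arm 3.15 m, τ = 468.4 × 3.15 = 1475 N·m clockwise.
Speaker: 8.76 × 9.8 = 85.85 N down at 4.85 m → arm 0.6 m, τ = 85.85 × 0.6 = 51.51 N·m clockwise.
Net moment of known loads = 1480 N·m clockwise.
An unknown mass m at 2.23 m has arm 2.02 m; its moment is m·g·2.02 counterclockwise.
For rotational equilibrium, m × 9.8 × 2.02 = 1480, so m = 1480 / (9.8 × 2.02) = 74.8 kg.

m ≈ 74.8 kg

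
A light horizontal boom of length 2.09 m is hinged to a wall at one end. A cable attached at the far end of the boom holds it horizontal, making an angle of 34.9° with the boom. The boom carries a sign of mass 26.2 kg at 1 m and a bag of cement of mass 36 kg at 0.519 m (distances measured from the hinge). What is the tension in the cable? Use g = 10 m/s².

T ≈ 375 N

Sum moments about the hinge (the unknown hinge reaction has zero arm there).
Sign: 26.2 × 10 = 262 N down at 1 m → arm 1 m, τ = 262 × 1 = 262 N·m clockwise.
Bag of cement: 36 × 10 = 360 N down at 0.519 m → arm 0.519 m, τ = 360 × 0.519 = 186.8 N·m clockwise.
Total clockwise load moment = 448.8 N·m.
The cable tension T acts at 2.09 m; only its component perpendicular to the boom, T sinθ, produces torque. sin 34.9° = 0.5721.
Balancing moments: T × 2.09 × 0.5721 = 448.8, giving T = 448.8 / 1.196 = 375 N.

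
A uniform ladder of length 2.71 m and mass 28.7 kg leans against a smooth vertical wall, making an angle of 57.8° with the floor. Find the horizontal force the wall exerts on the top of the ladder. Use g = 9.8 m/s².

Taking torques about the foot of the ladder:
Ladder weight 28.7×9.8 = 281.3 N acts at 1.355 m along the ladder; its horizontal arm is 1.355·cos57.8° = 0.722 m → τ = 203.1 N·m clockwise.
Wall normal N acts horizontally at the top; its moment arm is the height L sinθ = 2.71·sin57.8° = 2.293 m, counterclockwise.
Setting net torque to zero: N × 2.293 = 203.1 → N = 88.6 N.

N_wall ≈ 88.6 N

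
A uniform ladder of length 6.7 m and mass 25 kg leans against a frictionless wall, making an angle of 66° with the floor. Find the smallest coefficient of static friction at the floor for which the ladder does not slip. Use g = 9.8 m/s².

μ_min ≈ 0.223

Taking torques about the foot of the ladder:
Ladder weight 25×9.8 = 245 N acts at 3.35 m along the ladder; its horizontal arm is 3.35·cos66° = 1.363 m → τ = 333.9 N·m clockwise.
Wall normal N acts horizontally at the top; its moment arm is the height L sinθ = 6.7·sin66° = 6.121 m, counterclockwise.
Setting net torque to zero: N × 6.121 = 333.9 → N = 54.55 N.
ΣFx = 0 ⇒ f = N_wall = 54.55 N. ΣFy = 0 ⇒ N_floor = 245 N.
μ_min = f / N_floor = 54.55 / 245 = 0.223.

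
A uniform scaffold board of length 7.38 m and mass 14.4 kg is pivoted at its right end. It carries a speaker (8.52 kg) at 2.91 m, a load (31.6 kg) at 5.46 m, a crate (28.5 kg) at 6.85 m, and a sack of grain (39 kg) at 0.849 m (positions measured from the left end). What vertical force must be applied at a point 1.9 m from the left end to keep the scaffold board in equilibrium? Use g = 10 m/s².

F ≈ 770 N

Take moments about the right end.
Beam weight: 14.4 × 10 = 144 N down at 3.69 m → arm 3.69 m, τ = 144 × 3.69 = 531.4 N·m counterclockwise.
Speaker: 8.52 × 10 = 85.2 N down at 2.91 m → arm 4.47 m, τ = 85.2 × 4.47 = 380.8 N·m counterclockwise.
Load: 31.6 × 10 = 316 N down at 5.46 m → arm 1.92 m, τ = 316 × 1.92 = 606.7 N·m counterclockwise.
Crate: 28.5 × 10 = 285 N down at 6.85 m → arm 0.53 m, τ = 285 × 0.53 = 151.1 N·m counterclockwise.
Sack of grain: 39 × 10 = 390 N down at 0.849 m → arm 6.531 m, τ = 390 × 6.531 = 2547 N·m counterclockwise.
Net moment of the loads = 4217 N·m counterclockwise.
The upward force F acts at a point 1.9 m from the left end, arm 5.48 m, giving F × 5.48 clockwise.
For rotational equilibrium, F × 5.48 = 4217, so F = 4217 / 5.48 = 770 N.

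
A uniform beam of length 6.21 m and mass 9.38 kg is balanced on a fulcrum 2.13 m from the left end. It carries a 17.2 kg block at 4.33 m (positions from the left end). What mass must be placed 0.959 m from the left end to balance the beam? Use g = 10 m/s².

m ≈ 40.1 kg

About the fulcrum (at 2.13 m from the left end):
Beam weight: 9.38 × 10 = 93.8 N down at 3.105 m → arm 0.975 m, τ = 93.8 × 0.975 = 91.45 N·m clockwise.
Block: 17.2 × 10 = 172 N down at 4.33 m → arm 2.2 m, τ = 172 × 2.2 = 378.4 N·m clockwise.
Net moment of known loads = 469.8 N·m clockwise.
An unknown mass m at 0.959 m has arm 1.171 m; its moment is m·g·1.171 counterclockwise.
Στ = 0 ⇒ m × 10 × 1.171 = 469.8 ⇒ m = 469.8 / (10 × 1.171) = 40.1 kg.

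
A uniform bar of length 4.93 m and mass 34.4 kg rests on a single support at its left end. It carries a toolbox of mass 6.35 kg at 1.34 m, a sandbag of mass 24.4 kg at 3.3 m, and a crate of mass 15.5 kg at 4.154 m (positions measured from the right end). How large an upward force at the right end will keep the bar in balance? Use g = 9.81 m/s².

Sum moments about the left end (the unknown pivot reaction has zero arm there).
Beam weight: 34.4 × 9.81 = 337.5 N down at 2.465 m → arm 2.465 m, τ = 337.5 × 2.465 = 831.9 N·m clockwise.
Toolbox: 6.35 × 9.81 = 62.29 N down at 1.34 m → arm 3.59 m, τ = 62.29 × 3.59 = 223.6 N·m clockwise.
Sandbag: 24.4 × 9.81 = 239.4 N down at 3.3 m → arm 1.63 m, τ = 239.4 × 1.63 = 390.2 N·m clockwise.
Crate: 15.5 × 9.81 = 152.1 N down at 4.154 m → arm 0.776 m, τ = 152.1 × 0.776 = 118 N·m clockwise.
Net moment of the loads = 1564 N·m clockwise.
The upward force F acts at the right end, arm 4.93 m, giving F × 4.93 counterclockwise.
Setting net torque to zero: F × 4.93 = 1564 → F = 1564 / 4.93 = 317 N.

F ≈ 317 N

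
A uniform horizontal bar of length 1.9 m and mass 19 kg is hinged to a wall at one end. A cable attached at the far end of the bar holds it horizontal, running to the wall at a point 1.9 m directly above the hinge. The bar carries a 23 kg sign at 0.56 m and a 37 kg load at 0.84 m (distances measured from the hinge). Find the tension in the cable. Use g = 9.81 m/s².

T ≈ 453 N

Sum moments about the hinge (the unknown hinge reaction has zero arm there).
Beam weight: 19 × 9.81 = 186.4 N down at 0.95 m → arm 0.95 m, τ = 186.4 × 0.95 = 177.1 N·m clockwise.
Sign: 23 × 9.81 = 225.6 N down at 0.56 m → arm 0.56 m, τ = 225.6 × 0.56 = 126.3 N·m clockwise.
Load: 37 × 9.81 = 363 N down at 0.84 m → arm 0.84 m, τ = 363 × 0.84 = 304.9 N·m clockwise.
Total clockwise load moment = 608.3 N·m.
The cable tension T acts at 1.9 m; only its component perpendicular to the bar, T sinθ, produces torque. sinθ = h/√(h²+d²) = 1.9/√(1.9²+1.9²) = 0.7071.
Balancing moments: T × 1.9 × 0.7071 = 608.3, giving T = 608.3 / 1.343 = 453 N.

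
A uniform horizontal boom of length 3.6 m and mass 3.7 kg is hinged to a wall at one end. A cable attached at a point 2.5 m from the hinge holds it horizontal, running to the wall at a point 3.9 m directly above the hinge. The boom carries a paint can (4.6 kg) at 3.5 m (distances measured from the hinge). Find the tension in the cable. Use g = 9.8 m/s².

Take moments about the hinge.
Beam weight: 3.7 × 9.8 = 36.26 N down at 1.8 m → arm 1.8 m, τ = 36.26 × 1.8 = 65.27 N·m clockwise.
Paint can: 4.6 × 9.8 = 45.08 N down at 3.5 m → arm 3.5 m, τ = 45.08 × 3.5 = 157.8 N·m clockwise.
Total clockwise load moment = 223.1 N·m.
The cable tension T acts at 2.5 m; only its component perpendicular to the boom, T sinθ, produces torque. sinθ = h/√(h²+d²) = 3.9/√(3.9²+2.5²) = 0.8419.
Setting net torque to zero: T × 2.5 × 0.8419 = 223.1 → T = 223.1 / 2.105 = 106 N.

T ≈ 106 N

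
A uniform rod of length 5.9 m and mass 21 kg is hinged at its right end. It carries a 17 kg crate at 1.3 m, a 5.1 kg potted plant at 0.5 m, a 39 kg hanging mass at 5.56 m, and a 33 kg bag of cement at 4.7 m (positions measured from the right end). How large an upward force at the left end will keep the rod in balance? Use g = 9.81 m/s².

Sum moments about the right end (the unknown pivot reaction has zero arm there).
Beam weight: 21 × 9.81 = 206 N down at 2.95 m → arm 2.95 m, τ = 206 × 2.95 = 607.7 N·m counterclockwise.
Crate: 17 × 9.81 = 166.8 N down at 1.3 m → arm 1.3 m, τ = 166.8 × 1.3 = 216.8 N·m counterclockwise.
Potted plant: 5.1 × 9.81 = 50.03 N down at 0.5 m → arm 0.5 m, τ = 50.03 × 0.5 = 25.02 N·m counterclockwise.
Hanging mass: 39 × 9.81 = 382.6 N down at 5.56 m → arm 5.56 m, τ = 382.6 × 5.56 = 2127 N·m counterclockwise.
Bag of cement: 33 × 9.81 = 323.7 N down at 4.7 m → arm 4.7 m, τ = 323.7 × 4.7 = 1521 N·m counterclockwise.
Net moment of the loads = 4498 N·m counterclockwise.
The upward force F acts at the left end, arm 5.9 m, giving F × 5.9 clockwise.
For rotational equilibrium, F × 5.9 = 4498, so F = 4498 / 5.9 = 762 N.

F ≈ 762 N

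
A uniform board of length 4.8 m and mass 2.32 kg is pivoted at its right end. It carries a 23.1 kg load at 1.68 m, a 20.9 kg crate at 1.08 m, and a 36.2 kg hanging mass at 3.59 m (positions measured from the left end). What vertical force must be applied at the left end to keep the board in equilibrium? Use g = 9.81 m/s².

Take moments about the right end.
Beam weight: 2.32 × 9.81 = 22.76 N down at 2.4 m → arm 2.4 m, τ = 22.76 × 2.4 = 54.62 N·m counterclockwise.
Load: 23.1 × 9.81 = 226.6 N down at 1.68 m → arm 3.12 m, τ = 226.6 × 3.12 = 707 N·m counterclockwise.
Crate: 20.9 × 9.81 = 205 N down at 1.08 m → arm 3.72 m, τ = 205 × 3.72 = 762.6 N·m counterclockwise.
Hanging mass: 36.2 × 9.81 = 355.1 N down at 3.59 m → arm 1.21 m, τ = 355.1 × 1.21 = 429.7 N·m counterclockwise.
Net moment of the loads = 1954 N·m counterclockwise.
The upward force F acts at the left end, arm 4.8 m, giving F × 4.8 clockwise.
Setting net torque to zero: F × 4.8 = 1954 → F = 1954 / 4.8 = 407 N.

F ≈ 407 N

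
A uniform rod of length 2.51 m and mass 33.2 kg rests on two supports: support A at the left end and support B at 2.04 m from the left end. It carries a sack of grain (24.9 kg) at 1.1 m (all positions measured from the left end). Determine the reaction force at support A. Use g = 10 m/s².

Take moments about support B.
Beam weight: 33.2 × 10 = 332 N down at 1.255 m → arm 0.785 m, τ = 332 × 0.785 = 260.6 N·m counterclockwise.
Sack of grain: 24.9 × 10 = 249 N down at 1.1 m → arm 0.94 m, τ = 249 × 0.94 = 234.1 N·m counterclockwise.
Net load moment about support B = 494.7 N·m counterclockwise.
Reaction R at support A is upward at 0 m, arm 2.04 m → moment R × 2.04 clockwise.
Στ = 0 ⇒ R × 2.04 = 494.7 ⇒ R = 242 N.

R_A ≈ 242 N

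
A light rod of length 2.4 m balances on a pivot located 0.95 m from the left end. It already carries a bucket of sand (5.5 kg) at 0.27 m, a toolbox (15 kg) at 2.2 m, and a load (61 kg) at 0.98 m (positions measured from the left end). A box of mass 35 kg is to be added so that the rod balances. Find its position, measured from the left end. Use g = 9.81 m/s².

x ≈ 0.469 m from the left end

Sum moments about the pivot (at 0.95 m from the left end) (the support reaction has zero arm there).
Bucket of sand: 5.5 × 9.81 = 53.96 N down at 0.27 m → arm 0.68 m, τ = 53.96 × 0.68 = 36.69 N·m counterclockwise.
Toolbox: 15 × 9.81 = 147.2 N down at 2.2 m → arm 1.25 m, τ = 147.2 × 1.25 = 184 N·m clockwise.
Load: 61 × 9.81 = 598.4 N down at 0.98 m → arm 0.03 m, τ = 598.4 × 0.03 = 17.95 N·m clockwise.
Net moment of existing loads = 165.3 N·m clockwise.
The box weighs 35 × 9.81 = 343.4 N and must supply an equal counterclockwise moment, so its lever arm about the pivot is 165.3 / 343.4 = 0.481 m.
That puts it at 0.95 − 0.481 = 0.469 m from the left end.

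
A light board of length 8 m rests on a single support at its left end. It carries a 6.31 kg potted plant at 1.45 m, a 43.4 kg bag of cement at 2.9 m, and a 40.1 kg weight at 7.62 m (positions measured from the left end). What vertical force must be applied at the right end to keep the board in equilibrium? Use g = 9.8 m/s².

F ≈ 540 N

Taking torques about the left end:
Potted plant: 6.31 × 9.8 = 61.84 N down at 1.45 m → arm 1.45 m, τ = 61.84 × 1.45 = 89.67 N·m clockwise.
Bag of cement: 43.4 × 9.8 = 425.3 N down at 2.9 m → arm 2.9 m, τ = 425.3 × 2.9 = 1233 N·m clockwise.
Weight: 40.1 × 9.8 = 393 N down at 7.62 m → arm 7.62 m, τ = 393 × 7.62 = 2995 N·m clockwise.
Net moment of the loads = 4318 N·m clockwise.
The upward force F acts at the right end, arm 8 m, giving F × 8 counterclockwise.
Setting net torque to zero: F × 8 = 4318 → F = 4318 / 8 = 540 N.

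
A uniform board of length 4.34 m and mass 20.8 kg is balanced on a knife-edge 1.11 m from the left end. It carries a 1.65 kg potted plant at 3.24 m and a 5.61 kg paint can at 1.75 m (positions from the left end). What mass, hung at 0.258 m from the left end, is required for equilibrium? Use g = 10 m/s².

Take moments about the knife-edge (at 1.11 m from the left end).
Beam weight: 20.8 × 10 = 208 N down at 2.17 m → arm 1.06 m, τ = 208 × 1.06 = 220.5 N·m clockwise.
Potted plant: 1.65 × 10 = 16.5 N down at 3.24 m → arm 2.13 m, τ = 16.5 × 2.13 = 35.14 N·m clockwise.
Paint can: 5.61 × 10 = 56.1 N down at 1.75 m → arm 0.64 m, τ = 56.1 × 0.64 = 35.9 N·m clockwise.
Net moment of known loads = 291.5 N·m clockwise.
An unknown mass m at 0.258 m has arm 0.852 m; its moment is m·g·0.852 counterclockwise.
Setting net torque to zero: m × 10 × 0.852 = 291.5 → m = 291.5 / (10 × 0.852) = 34.2 kg.

m ≈ 34.2 kg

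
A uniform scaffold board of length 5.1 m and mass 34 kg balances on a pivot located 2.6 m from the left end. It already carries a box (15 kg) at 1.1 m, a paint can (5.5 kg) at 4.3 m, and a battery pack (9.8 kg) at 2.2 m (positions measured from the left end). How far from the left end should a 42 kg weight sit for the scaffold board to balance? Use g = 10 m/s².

Taking torques about the pivot (at 2.6 m from the left end):
Beam weight: 34 × 10 = 340 N down at 2.55 m → arm 0.05 m, τ = 340 × 0.05 = 17 N·m counterclockwise.
Box: 15 × 10 = 150 N down at 1.1 m → arm 1.5 m, τ = 150 × 1.5 = 225 N·m counterclockwise.
Paint can: 5.5 × 10 = 55 N down at 4.3 m → arm 1.7 m, τ = 55 × 1.7 = 93.5 N·m clockwise.
Battery pack: 9.8 × 10 = 98 N down at 2.2 m → arm 0.4 m, τ = 98 × 0.4 = 39.2 N·m counterclockwise.
Net moment of existing loads = 187.7 N·m counterclockwise.
The weight weighs 42 × 10 = 420 N and must supply an equal clockwise moment, so its lever arm about the pivot is 187.7 / 420 = 0.447 m.
That puts it at 2.6 + 0.447 = 3.05 m from the left end.

x ≈ 3.05 m from the left end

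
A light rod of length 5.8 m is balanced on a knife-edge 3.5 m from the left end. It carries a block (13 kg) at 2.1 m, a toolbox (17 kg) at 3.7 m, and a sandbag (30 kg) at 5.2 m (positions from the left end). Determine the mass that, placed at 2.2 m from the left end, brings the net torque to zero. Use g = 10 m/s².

m ≈ 27.8 kg

About the knife-edge (at 3.5 m from the left end):
Block: 13 × 10 = 130 N down at 2.1 m → arm 1.4 m, τ = 130 × 1.4 = 182 N·m counterclockwise.
Toolbox: 17 × 10 = 170 N down at 3.7 m → arm 0.2 m, τ = 170 × 0.2 = 34 N·m clockwise.
Sandbag: 30 × 10 = 300 N down at 5.2 m → arm 1.7 m, τ = 300 × 1.7 = 510 N·m clockwise.
Net moment of known loads = 362 N·m clockwise.
An unknown mass m at 2.2 m has arm 1.3 m; its moment is m·g·1.3 counterclockwise.
Setting net torque to zero: m × 10 × 1.3 = 362 → m = 362 / (10 × 1.3) = 27.8 kg.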